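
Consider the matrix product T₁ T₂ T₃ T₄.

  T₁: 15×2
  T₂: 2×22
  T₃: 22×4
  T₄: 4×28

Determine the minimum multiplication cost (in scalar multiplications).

1240

Adjacent pairs: T₁T₂ = 15·2·22 = 660; T₂T₃ = 2·22·4 = 176; T₃T₄ = 22·4·28 = 2464.
Length 3: T₁..T₃: k=1: 0+176+15·2·4=296; k=2: 660+0+15·22·4=1980 → min 296 | T₂..T₄: k=2: 0+2464+2·22·28=3696; k=3: 176+0+2·4·28=400 → min 400.
Length 4: T₁..T₄: k=1: 0+400+15·2·28=1240; k=2: 660+2464+15·22·28=12364; k=3: 296+0+15·4·28=1976 → min 1240.
Optimal order: (T₁ ((T₂ T₃) T₄)) with cost 1240.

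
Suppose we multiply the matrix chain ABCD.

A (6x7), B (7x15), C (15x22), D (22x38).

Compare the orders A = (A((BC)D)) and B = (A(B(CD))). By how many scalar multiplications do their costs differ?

Order A = (A((BC)D)): (BC): 7×15 by 15×22 → 7×22, cost 7·15·22 = 2310; ((BC)D): 7×22 by 22×38 → 7×38, cost 7·22·38 = 5852; cumulative 8162; (A((BC)D)): 6×7 by 7×38 → 6×38, cost 6·7·38 = 1596; cumulative 9758. Total 9758.
Order B = (A(B(CD))): (CD): 15×22 by 22×38 → 15×38, cost 15·22·38 = 12540; (B(CD)): 7×15 by 15×38 → 7×38, cost 7·15·38 = 3990; cumulative 16530; (A(B(CD))): 6×7 by 7×38 → 6×38, cost 6·7·38 = 1596; cumulative 18126. Total 18126.
Difference: |9758 − 18126| = 8368.

8368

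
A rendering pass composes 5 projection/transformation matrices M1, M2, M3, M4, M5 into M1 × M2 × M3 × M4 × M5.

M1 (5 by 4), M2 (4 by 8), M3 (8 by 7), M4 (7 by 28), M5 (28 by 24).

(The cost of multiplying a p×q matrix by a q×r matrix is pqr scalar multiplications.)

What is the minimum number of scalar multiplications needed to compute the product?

4176

Adjacent pairs: M1M2 = 5·4·8 = 160; M2M3 = 4·8·7 = 224; M3M4 = 8·7·28 = 1568; M4M5 = 7·28·24 = 4704.
Length 3: M1..M3: k=1: 0+224+5·4·7=364; k=2: 160+0+5·8·7=440 → min 364 | M2..M4: k=2: 0+1568+4·8·28=2464; k=3: 224+0+4·7·28=1008 → min 1008 | M3..M5: k=3: 0+4704+8·7·24=6048; k=4: 1568+0+8·28·24=6944 → min 6048.
Length 4: M1..M4: k=1: 0+1008+5·4·28=1568; k=2: 160+1568+5·8·28=2848; k=3: 364+0+5·7·28=1344 → min 1344 | M2..M5: k=2: 0+6048+4·8·24=6816; k=3: 224+4704+4·7·24=5600; k=4: 1008+0+4·28·24=3696 → min 3696.
Length 5: M1..M5: k=1: 0+3696+5·4·24=4176; k=2: 160+6048+5·8·24=7168; k=3: 364+4704+5·7·24=5908; k=4: 1344+0+5·28·24=4704 → min 4176.
Optimal order: (M1 × (((M2 × M3) × M4) × M5)) with cost 4176.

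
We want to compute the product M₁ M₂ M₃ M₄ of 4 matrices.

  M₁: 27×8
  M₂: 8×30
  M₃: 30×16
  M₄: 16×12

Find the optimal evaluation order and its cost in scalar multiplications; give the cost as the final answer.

Adjacent pairs: M₁M₂ = 27·8·30 = 6480; M₂M₃ = 8·30·16 = 3840; M₃M₄ = 30·16·12 = 5760.
Length 3: M₁..M₃: k=1: 0+3840+27·8·16=7296; k=2: 6480+0+27·30·16=19440 → min 7296 | M₂..M₄: k=2: 0+5760+8·30·12=8640; k=3: 3840+0+8·16·12=5376 → min 5376.
Length 4: M₁..M₄: k=1: 0+5376+27·8·12=7968; k=2: 6480+5760+27·30·12=21960; k=3: 7296+0+27·16·12=12480 → min 7968.
Optimal parenthesization: (M₁ ((M₂ M₃) M₄)) with cost 7968.

7968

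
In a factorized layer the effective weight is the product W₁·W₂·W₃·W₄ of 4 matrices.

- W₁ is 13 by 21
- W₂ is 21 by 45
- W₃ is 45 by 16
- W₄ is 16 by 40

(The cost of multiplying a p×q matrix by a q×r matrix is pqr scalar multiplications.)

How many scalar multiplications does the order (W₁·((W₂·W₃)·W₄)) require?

(W₂·W₃): 21×45 by 45×16 → 21×16, cost 21·45·16 = 15120
((W₂·W₃)·W₄): 21×16 by 16×40 → 21×40, cost 21·16·40 = 13440; cumulative 28560
(W₁·((W₂·W₃)·W₄)): 13×21 by 21×40 → 13×40, cost 13·21·40 = 10920; cumulative 39480
Total: 39480 scalar multiplications.

39480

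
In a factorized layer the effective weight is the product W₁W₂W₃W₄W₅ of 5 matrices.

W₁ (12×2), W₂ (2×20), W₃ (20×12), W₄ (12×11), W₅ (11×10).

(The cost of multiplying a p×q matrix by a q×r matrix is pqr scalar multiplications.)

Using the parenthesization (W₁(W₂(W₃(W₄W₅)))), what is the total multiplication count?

4360

(W₄W₅): 12×11 by 11×10 → 12×10, cost 12·11·10 = 1320
(W₃(W₄W₅)): 20×12 by 12×10 → 20×10, cost 20·12·10 = 2400; cumulative 3720
(W₂(W₃(W₄W₅))): 2×20 by 20×10 → 2×10, cost 2·20·10 = 400; cumulative 4120
(W₁(W₂(W₃(W₄W₅)))): 12×2 by 2×10 → 12×10, cost 12·2·10 = 240; cumulative 4360
Total: 4360 scalar multiplications.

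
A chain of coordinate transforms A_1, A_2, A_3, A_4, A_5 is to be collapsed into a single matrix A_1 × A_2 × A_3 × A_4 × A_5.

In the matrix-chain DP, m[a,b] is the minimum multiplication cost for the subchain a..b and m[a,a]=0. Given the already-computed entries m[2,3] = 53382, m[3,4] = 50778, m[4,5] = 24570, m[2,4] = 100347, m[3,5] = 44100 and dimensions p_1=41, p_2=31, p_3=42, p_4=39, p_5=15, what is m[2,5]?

m[2,5] = min over k∈[2,4] of m[2,k]+m[k+1,5]+p_{1}·p_k·p_{5}.
k=2: 0 + 44100 + 41·31·15 = 63165; k=3: 53382 + 24570 + 41·42·15 = 103782; k=4: 100347 + 0 + 41·39·15 = 124332.
Minimum: 63165 at k=2.

63165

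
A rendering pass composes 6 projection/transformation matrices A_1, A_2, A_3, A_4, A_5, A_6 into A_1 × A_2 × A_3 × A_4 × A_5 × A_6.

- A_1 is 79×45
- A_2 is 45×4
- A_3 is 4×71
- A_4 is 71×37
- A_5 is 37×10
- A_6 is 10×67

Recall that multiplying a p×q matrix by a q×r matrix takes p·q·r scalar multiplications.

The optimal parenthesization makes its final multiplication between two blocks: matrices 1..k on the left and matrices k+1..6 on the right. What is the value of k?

2

Adjacent pairs: A_1A_2 = 79·45·4 = 14220; A_2A_3 = 45·4·71 = 12780; A_3A_4 = 4·71·37 = 10508; A_4A_5 = 71·37·10 = 26270; A_5A_6 = 37·10·67 = 24790.
Length 3: A_1..A_3: k=1: 0+12780+79·45·71=265185; k=2: 14220+0+79·4·71=36656 → min 36656 | A_2..A_4: k=2: 0+10508+45·4·37=17168; k=3: 12780+0+45·71·37=130995 → min 17168 | A_3..A_5: k=3: 0+26270+4·71·10=29110; k=4: 10508+0+4·37·10=11988 → min 11988 | A_4..A_6: k=4: 0+24790+71·37·67=200799; k=5: 26270+0+71·10·67=73840 → min 73840.
Length 4: A_1..A_4: k=1: 0+17168+79·45·37=148703; k=2: 14220+10508+79·4·37=36420; k=3: 36656+0+79·71·37=244189 → min 36420 | A_2..A_5: k=2: 0+11988+45·4·10=13788; k=3: 12780+26270+45·71·10=71000; k=4: 17168+0+45·37·10=33818 → min 13788 | A_3..A_6: k=3: 0+73840+4·71·67=92868; k=4: 10508+24790+4·37·67=45214; k=5: 11988+0+4·10·67=14668 → min 14668.
Length 5: A_1..A_5: k=1: 0+13788+79·45·10=49338; k=2: 14220+11988+79·4·10=29368; k=3: 36656+26270+79·71·10=119016; k=4: 36420+0+79·37·10=65650 → min 29368 | A_2..A_6: k=2: 0+14668+45·4·67=26728; k=3: 12780+73840+45·71·67=300685; k=4: 17168+24790+45·37·67=153513; k=5: 13788+0+45·10·67=43938 → min 26728.
Top-level splits: k=1: (A_1..A_1)·(A_2..A_6) → 0+26728+79·45·67 = 264913; k=2: (A_1..A_2)·(A_3..A_6) → 14220+14668+79·4·67 = 50060; k=3: (A_1..A_3)·(A_4..A_6) → 36656+73840+79·71·67 = 486299; k=4: (A_1..A_4)·(A_5..A_6) → 36420+24790+79·37·67 = 257051; k=5: (A_1..A_5)·(A_6..A_6) → 29368+0+79·10·67 = 82298.
Best split is after A_2, i.e. k = 2.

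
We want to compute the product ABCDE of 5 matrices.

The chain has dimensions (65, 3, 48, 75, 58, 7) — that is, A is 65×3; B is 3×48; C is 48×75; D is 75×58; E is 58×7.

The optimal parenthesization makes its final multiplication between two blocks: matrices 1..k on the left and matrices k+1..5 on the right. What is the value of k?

1

Adjacent pairs: AB = 65·3·48 = 9360; BC = 3·48·75 = 10800; CD = 48·75·58 = 208800; DE = 75·58·7 = 30450.
Length 3: A..C: k=1: 0+10800+65·3·75=25425; k=2: 9360+0+65·48·75=243360 → min 25425 | B..D: k=2: 0+208800+3·48·58=217152; k=3: 10800+0+3·75·58=23850 → min 23850 | C..E: k=3: 0+30450+48·75·7=55650; k=4: 208800+0+48·58·7=228288 → min 55650.
Length 4: A..D: k=1: 0+23850+65·3·58=35160; k=2: 9360+208800+65·48·58=399120; k=3: 25425+0+65·75·58=308175 → min 35160 | B..E: k=2: 0+55650+3·48·7=56658; k=3: 10800+30450+3·75·7=42825; k=4: 23850+0+3·58·7=25068 → min 25068.
Top-level splits: k=1: (A..A)·(B..E) → 0+25068+65·3·7 = 26433; k=2: (A..B)·(C..E) → 9360+55650+65·48·7 = 86850; k=3: (A..C)·(D..E) → 25425+30450+65·75·7 = 90000; k=4: (A..D)·(E..E) → 35160+0+65·58·7 = 61550.
Best split is after A, i.e. k = 1.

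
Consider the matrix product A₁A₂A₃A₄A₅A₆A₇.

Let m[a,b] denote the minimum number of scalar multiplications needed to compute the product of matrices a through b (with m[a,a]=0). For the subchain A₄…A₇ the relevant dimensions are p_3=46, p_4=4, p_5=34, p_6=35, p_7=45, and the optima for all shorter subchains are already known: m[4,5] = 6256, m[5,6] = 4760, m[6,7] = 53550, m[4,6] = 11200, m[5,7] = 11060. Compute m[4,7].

m[4,7] = min over k∈[4,6] of m[4,k]+m[k+1,7]+p_{3}·p_k·p_{7}.
k=4: 0 + 11060 + 46·4·45 = 19340; k=5: 6256 + 53550 + 46·34·45 = 130186; k=6: 11200 + 0 + 46·35·45 = 83650.
Minimum: 19340 at k=4.

19340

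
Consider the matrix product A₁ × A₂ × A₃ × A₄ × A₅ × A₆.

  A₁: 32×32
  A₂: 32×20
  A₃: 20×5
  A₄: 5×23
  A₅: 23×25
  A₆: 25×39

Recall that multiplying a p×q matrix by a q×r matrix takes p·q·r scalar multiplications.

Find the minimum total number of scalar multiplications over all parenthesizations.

Adjacent pairs: A₁A₂ = 32·32·20 = 20480; A₂A₃ = 32·20·5 = 3200; A₃A₄ = 20·5·23 = 2300; A₄A₅ = 5·23·25 = 2875; A₅A₆ = 23·25·39 = 22425.
Length 3: A₁..A₃: k=1: 0+3200+32·32·5=8320; k=2: 20480+0+32·20·5=23680 → min 8320 | A₂..A₄: k=2: 0+2300+32·20·23=17020; k=3: 3200+0+32·5·23=6880 → min 6880 | A₃..A₅: k=3: 0+2875+20·5·25=5375; k=4: 2300+0+20·23·25=13800 → min 5375 | A₄..A₆: k=4: 0+22425+5·23·39=26910; k=5: 2875+0+5·25·39=7750 → min 7750.
Length 4: A₁..A₄: k=1: 0+6880+32·32·23=30432; k=2: 20480+2300+32·20·23=37500; k=3: 8320+0+32·5·23=12000 → min 12000 | A₂..A₅: k=2: 0+5375+32·20·25=21375; k=3: 3200+2875+32·5·25=10075; k=4: 6880+0+32·23·25=25280 → min 10075 | A₃..A₆: k=3: 0+7750+20·5·39=11650; k=4: 2300+22425+20·23·39=42665; k=5: 5375+0+20·25·39=24875 → min 11650.
Length 5: A₁..A₅: k=1: 0+10075+32·32·25=35675; k=2: 20480+5375+32·20·25=41855; k=3: 8320+2875+32·5·25=15195; k=4: 12000+0+32·23·25=30400 → min 15195 | A₂..A₆: k=2: 0+11650+32·20·39=36610; k=3: 3200+7750+32·5·39=17190; k=4: 6880+22425+32·23·39=58009; k=5: 10075+0+32·25·39=41275 → min 17190.
Length 6: A₁..A₆: k=1: 0+17190+32·32·39=57126; k=2: 20480+11650+32·20·39=57090; k=3: 8320+7750+32·5·39=22310; k=4: 12000+22425+32·23·39=63129; k=5: 15195+0+32·25·39=46395 → min 22310.
Optimal order: ((A₁ × (A₂ × A₃)) × ((A₄ × A₅) × A₆)) with cost 22310.

22310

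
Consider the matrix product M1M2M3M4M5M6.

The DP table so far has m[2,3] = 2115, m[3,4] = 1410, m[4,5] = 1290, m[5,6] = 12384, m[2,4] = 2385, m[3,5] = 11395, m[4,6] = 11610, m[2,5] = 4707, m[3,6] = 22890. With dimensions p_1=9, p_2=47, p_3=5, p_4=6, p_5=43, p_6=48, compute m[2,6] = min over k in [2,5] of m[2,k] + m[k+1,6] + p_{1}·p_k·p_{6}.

m[2,6] = min over k∈[2,5] of m[2,k]+m[k+1,6]+p_{1}·p_k·p_{6}.
k=2: 0 + 22890 + 9·47·48 = 43194; k=3: 2115 + 11610 + 9·5·48 = 15885; k=4: 2385 + 12384 + 9·6·48 = 17361; k=5: 4707 + 0 + 9·43·48 = 23283.
Minimum: 15885 at k=3.

15885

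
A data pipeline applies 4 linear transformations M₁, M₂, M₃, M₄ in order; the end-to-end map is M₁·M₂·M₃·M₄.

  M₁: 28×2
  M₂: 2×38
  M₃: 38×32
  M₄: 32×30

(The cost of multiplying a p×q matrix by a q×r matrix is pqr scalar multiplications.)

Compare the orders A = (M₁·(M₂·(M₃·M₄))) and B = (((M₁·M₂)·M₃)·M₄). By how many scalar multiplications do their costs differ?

22616

Order A = (M₁·(M₂·(M₃·M₄))): (M₃·M₄): 38×32 by 32×30 → 38×30, cost 38·32·30 = 36480; (M₂·(M₃·M₄)): 2×38 by 38×30 → 2×30, cost 2·38·30 = 2280; cumulative 38760; (M₁·(M₂·(M₃·M₄))): 28×2 by 2×30 → 28×30, cost 28·2·30 = 1680; cumulative 40440. Total 40440.
Order B = (((M₁·M₂)·M₃)·M₄): (M₁·M₂): 28×2 by 2×38 → 28×38, cost 28·2·38 = 2128; ((M₁·M₂)·M₃): 28×38 by 38×32 → 28×32, cost 28·38·32 = 34048; cumulative 36176; (((M₁·M₂)·M₃)·M₄): 28×32 by 32×30 → 28×30, cost 28·32·30 = 26880; cumulative 63056. Total 63056.
Difference: |40440 − 63056| = 22616.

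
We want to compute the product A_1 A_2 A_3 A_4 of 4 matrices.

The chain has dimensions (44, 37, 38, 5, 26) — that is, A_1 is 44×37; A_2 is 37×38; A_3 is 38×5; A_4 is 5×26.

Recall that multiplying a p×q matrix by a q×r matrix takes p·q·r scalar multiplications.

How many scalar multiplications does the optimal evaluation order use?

Adjacent pairs: A_1A_2 = 44·37·38 = 61864; A_2A_3 = 37·38·5 = 7030; A_3A_4 = 38·5·26 = 4940.
Length 3: A_1..A_3: k=1: 0+7030+44·37·5=15170; k=2: 61864+0+44·38·5=70224 → min 15170 | A_2..A_4: k=2: 0+4940+37·38·26=41496; k=3: 7030+0+37·5·26=11840 → min 11840.
Length 4: A_1..A_4: k=1: 0+11840+44·37·26=54168; k=2: 61864+4940+44·38·26=110276; k=3: 15170+0+44·5·26=20890 → min 20890.
Optimal order: ((A_1 (A_2 A_3)) A_4) with cost 20890.

20890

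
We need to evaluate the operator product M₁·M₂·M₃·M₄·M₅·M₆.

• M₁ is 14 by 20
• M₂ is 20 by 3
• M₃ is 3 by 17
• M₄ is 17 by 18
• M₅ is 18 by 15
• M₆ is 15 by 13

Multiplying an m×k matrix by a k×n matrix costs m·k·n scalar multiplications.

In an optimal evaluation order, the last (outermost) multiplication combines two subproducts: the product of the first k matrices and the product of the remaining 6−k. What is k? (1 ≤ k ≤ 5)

Adjacent pairs: M₁M₂ = 14·20·3 = 840; M₂M₃ = 20·3·17 = 1020; M₃M₄ = 3·17·18 = 918; M₄M₅ = 17·18·15 = 4590; M₅M₆ = 18·15·13 = 3510.
Length 3: M₁..M₃: k=1: 0+1020+14·20·17=5780; k=2: 840+0+14·3·17=1554 → min 1554 | M₂..M₄: k=2: 0+918+20·3·18=1998; k=3: 1020+0+20·17·18=7140 → min 1998 | M₃..M₅: k=3: 0+4590+3·17·15=5355; k=4: 918+0+3·18·15=1728 → min 1728 | M₄..M₆: k=4: 0+3510+17·18·13=7488; k=5: 4590+0+17·15·13=7905 → min 7488.
Length 4: M₁..M₄: k=1: 0+1998+14·20·18=7038; k=2: 840+918+14·3·18=2514; k=3: 1554+0+14·17·18=5838 → min 2514 | M₂..M₅: k=2: 0+1728+20·3·15=2628; k=3: 1020+4590+20·17·15=10710; k=4: 1998+0+20·18·15=7398 → min 2628 | M₃..M₆: k=3: 0+7488+3·17·13=8151; k=4: 918+3510+3·18·13=5130; k=5: 1728+0+3·15·13=2313 → min 2313.
Length 5: M₁..M₅: k=1: 0+2628+14·20·15=6828; k=2: 840+1728+14·3·15=3198; k=3: 1554+4590+14·17·15=9714; k=4: 2514+0+14·18·15=6294 → min 3198 | M₂..M₆: k=2: 0+2313+20·3·13=3093; k=3: 1020+7488+20·17·13=12928; k=4: 1998+3510+20·18·13=10188; k=5: 2628+0+20·15·13=6528 → min 3093.
Top-level splits: k=1: (M₁..M₁)·(M₂..M₆) → 0+3093+14·20·13 = 6733; k=2: (M₁..M₂)·(M₃..M₆) → 840+2313+14·3·13 = 3699; k=3: (M₁..M₃)·(M₄..M₆) → 1554+7488+14·17·13 = 12136; k=4: (M₁..M₄)·(M₅..M₆) → 2514+3510+14·18·13 = 9300; k=5: (M₁..M₅)·(M₆..M₆) → 3198+0+14·15·13 = 5928.
Best split is after M₂, i.e. k = 2.

2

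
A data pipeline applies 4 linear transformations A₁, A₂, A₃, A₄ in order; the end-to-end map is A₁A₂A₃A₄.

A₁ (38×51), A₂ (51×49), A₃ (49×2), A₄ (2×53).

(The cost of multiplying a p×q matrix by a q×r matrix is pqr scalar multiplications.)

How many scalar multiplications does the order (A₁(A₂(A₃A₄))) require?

(A₃A₄): 49×2 by 2×53 → 49×53, cost 49·2·53 = 5194
(A₂(A₃A₄)): 51×49 by 49×53 → 51×53, cost 51·49·53 = 132447; cumulative 137641
(A₁(A₂(A₃A₄))): 38×51 by 51×53 → 38×53, cost 38·51·53 = 102714; cumulative 240355
Total: 240355 scalar multiplications.

240355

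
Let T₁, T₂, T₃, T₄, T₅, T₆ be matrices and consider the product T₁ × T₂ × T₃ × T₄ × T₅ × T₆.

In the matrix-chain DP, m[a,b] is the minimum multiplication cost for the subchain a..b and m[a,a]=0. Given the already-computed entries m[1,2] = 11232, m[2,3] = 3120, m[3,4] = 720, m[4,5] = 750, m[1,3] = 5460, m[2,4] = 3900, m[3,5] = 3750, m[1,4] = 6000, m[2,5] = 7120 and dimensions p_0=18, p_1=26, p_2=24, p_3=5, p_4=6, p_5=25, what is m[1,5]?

m[1,5] = min over k∈[1,4] of m[1,k]+m[k+1,5]+p_{0}·p_k·p_{5}.
k=1: 0 + 7120 + 18·26·25 = 18820; k=2: 11232 + 3750 + 18·24·25 = 25782; k=3: 5460 + 750 + 18·5·25 = 8460; k=4: 6000 + 0 + 18·6·25 = 8700.
Minimum: 8460 at k=3.

8460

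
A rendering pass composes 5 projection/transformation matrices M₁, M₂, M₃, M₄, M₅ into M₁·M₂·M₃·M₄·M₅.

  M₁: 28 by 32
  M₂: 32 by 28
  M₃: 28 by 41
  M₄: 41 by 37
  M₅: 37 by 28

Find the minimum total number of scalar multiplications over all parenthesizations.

118524

Adjacent pairs: M₁M₂ = 28·32·28 = 25088; M₂M₃ = 32·28·41 = 36736; M₃M₄ = 28·41·37 = 42476; M₄M₅ = 41·37·28 = 42476.
Length 3: M₁..M₃: k=1: 0+36736+28·32·41=73472; k=2: 25088+0+28·28·41=57232 → min 57232 | M₂..M₄: k=2: 0+42476+32·28·37=75628; k=3: 36736+0+32·41·37=85280 → min 75628 | M₃..M₅: k=3: 0+42476+28·41·28=74620; k=4: 42476+0+28·37·28=71484 → min 71484.
Length 4: M₁..M₄: k=1: 0+75628+28·32·37=108780; k=2: 25088+42476+28·28·37=96572; k=3: 57232+0+28·41·37=99708 → min 96572 | M₂..M₅: k=2: 0+71484+32·28·28=96572; k=3: 36736+42476+32·41·28=115948; k=4: 75628+0+32·37·28=108780 → min 96572.
Length 5: M₁..M₅: k=1: 0+96572+28·32·28=121660; k=2: 25088+71484+28·28·28=118524; k=3: 57232+42476+28·41·28=131852; k=4: 96572+0+28·37·28=125580 → min 118524.
Optimal order: ((M₁·M₂)·((M₃·M₄)·M₅)) with cost 118524.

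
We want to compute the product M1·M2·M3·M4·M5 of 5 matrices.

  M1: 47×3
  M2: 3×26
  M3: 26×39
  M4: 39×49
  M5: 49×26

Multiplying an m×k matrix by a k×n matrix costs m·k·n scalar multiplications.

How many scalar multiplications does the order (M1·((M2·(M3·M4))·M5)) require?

(M3·M4): 26×39 by 39×49 → 26×49, cost 26·39·49 = 49686
(M2·(M3·M4)): 3×26 by 26×49 → 3×49, cost 3·26·49 = 3822; cumulative 53508
((M2·(M3·M4))·M5): 3×49 by 49×26 → 3×26, cost 3·49·26 = 3822; cumulative 57330
(M1·((M2·(M3·M4))·M5)): 47×3 by 3×26 → 47×26, cost 47·3·26 = 3666; cumulative 60996
Total: 60996 scalar multiplications.

60996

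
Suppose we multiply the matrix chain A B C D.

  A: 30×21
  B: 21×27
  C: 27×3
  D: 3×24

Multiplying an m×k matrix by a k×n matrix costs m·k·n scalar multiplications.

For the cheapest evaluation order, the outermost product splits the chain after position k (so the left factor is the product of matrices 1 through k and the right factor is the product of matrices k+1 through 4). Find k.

3

Adjacent pairs: AB = 30·21·27 = 17010; BC = 21·27·3 = 1701; CD = 27·3·24 = 1944.
Length 3: A..C: k=1: 0+1701+30·21·3=3591; k=2: 17010+0+30·27·3=19440 → min 3591 | B..D: k=2: 0+1944+21·27·24=15552; k=3: 1701+0+21·3·24=3213 → min 3213.
Top-level splits: k=1: (A..A)·(B..D) → 0+3213+30·21·24 = 18333; k=2: (A..B)·(C..D) → 17010+1944+30·27·24 = 38394; k=3: (A..C)·(D..D) → 3591+0+30·3·24 = 5751.
Best split is after C, i.e. k = 3.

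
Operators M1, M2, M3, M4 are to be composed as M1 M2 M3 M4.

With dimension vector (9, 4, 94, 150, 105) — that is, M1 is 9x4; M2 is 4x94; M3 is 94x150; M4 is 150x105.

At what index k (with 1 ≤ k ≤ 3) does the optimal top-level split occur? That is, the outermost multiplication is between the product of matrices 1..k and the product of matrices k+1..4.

1

Adjacent pairs: M1M2 = 9·4·94 = 3384; M2M3 = 4·94·150 = 56400; M3M4 = 94·150·105 = 1480500.
Length 3: M1..M3: k=1: 0+56400+9·4·150=61800; k=2: 3384+0+9·94·150=130284 → min 61800 | M2..M4: k=2: 0+1480500+4·94·105=1519980; k=3: 56400+0+4·150·105=119400 → min 119400.
Top-level splits: k=1: (M1..M1)·(M2..M4) → 0+119400+9·4·105 = 123180; k=2: (M1..M2)·(M3..M4) → 3384+1480500+9·94·105 = 1572714; k=3: (M1..M3)·(M4..M4) → 61800+0+9·150·105 = 203550.
Best split is after M1, i.e. k = 1.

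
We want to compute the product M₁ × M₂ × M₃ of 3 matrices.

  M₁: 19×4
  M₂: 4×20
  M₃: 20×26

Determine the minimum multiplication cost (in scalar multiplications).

Order (M₁ × (M₂ × M₃)): (M₂ × M₃): 4×20 by 20×26 → 4×26, cost 4·20·26 = 2080; (M₁ × (M₂ × M₃)): 19×4 by 4×26 → 19×26, cost 19·4·26 = 1976; cumulative 4056. Total 4056.
Order ((M₁ × M₂) × M₃): (M₁ × M₂): 19×4 by 4×20 → 19×20, cost 19·4·20 = 1520; ((M₁ × M₂) × M₃): 19×20 by 20×26 → 19×26, cost 19·20·26 = 9880; cumulative 11400. Total 11400.
Minimum: 4056.

4056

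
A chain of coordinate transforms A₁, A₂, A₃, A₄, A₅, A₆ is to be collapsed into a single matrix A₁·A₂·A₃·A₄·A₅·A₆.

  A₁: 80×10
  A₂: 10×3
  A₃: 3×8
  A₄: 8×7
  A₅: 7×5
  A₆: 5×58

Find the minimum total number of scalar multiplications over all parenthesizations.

Adjacent pairs: A₁A₂ = 80·10·3 = 2400; A₂A₃ = 10·3·8 = 240; A₃A₄ = 3·8·7 = 168; A₄A₅ = 8·7·5 = 280; A₅A₆ = 7·5·58 = 2030.
Length 3: A₁..A₃: k=1: 0+240+80·10·8=6640; k=2: 2400+0+80·3·8=4320 → min 4320 | A₂..A₄: k=2: 0+168+10·3·7=378; k=3: 240+0+10·8·7=800 → min 378 | A₃..A₅: k=3: 0+280+3·8·5=400; k=4: 168+0+3·7·5=273 → min 273 | A₄..A₆: k=4: 0+2030+8·7·58=5278; k=5: 280+0+8·5·58=2600 → min 2600.
Length 4: A₁..A₄: k=1: 0+378+80·10·7=5978; k=2: 2400+168+80·3·7=4248; k=3: 4320+0+80·8·7=8800 → min 4248 | A₂..A₅: k=2: 0+273+10·3·5=423; k=3: 240+280+10·8·5=920; k=4: 378+0+10·7·5=728 → min 423 | A₃..A₆: k=3: 0+2600+3·8·58=3992; k=4: 168+2030+3·7·58=3416; k=5: 273+0+3·5·58=1143 → min 1143.
Length 5: A₁..A₅: k=1: 0+423+80·10·5=4423; k=2: 2400+273+80·3·5=3873; k=3: 4320+280+80·8·5=7800; k=4: 4248+0+80·7·5=7048 → min 3873 | A₂..A₆: k=2: 0+1143+10·3·58=2883; k=3: 240+2600+10·8·58=7480; k=4: 378+2030+10·7·58=6468; k=5: 423+0+10·5·58=3323 → min 2883.
Length 6: A₁..A₆: k=1: 0+2883+80·10·58=49283; k=2: 2400+1143+80·3·58=17463; k=3: 4320+2600+80·8·58=44040; k=4: 4248+2030+80·7·58=38758; k=5: 3873+0+80·5·58=27073 → min 17463.
Optimal order: ((A₁·A₂)·(((A₃·A₄)·A₅)·A₆)) with cost 17463.

17463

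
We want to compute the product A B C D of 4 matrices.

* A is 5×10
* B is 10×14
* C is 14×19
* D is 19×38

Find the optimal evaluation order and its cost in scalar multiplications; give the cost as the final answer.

5640

Adjacent pairs: AB = 5·10·14 = 700; BC = 10·14·19 = 2660; CD = 14·19·38 = 10108.
Length 3: A..C: k=1: 0+2660+5·10·19=3610; k=2: 700+0+5·14·19=2030 → min 2030 | B..D: k=2: 0+10108+10·14·38=15428; k=3: 2660+0+10·19·38=9880 → min 9880.
Length 4: A..D: k=1: 0+9880+5·10·38=11780; k=2: 700+10108+5·14·38=13468; k=3: 2030+0+5·19·38=5640 → min 5640.
Optimal parenthesization: (((A B) C) D) with cost 5640.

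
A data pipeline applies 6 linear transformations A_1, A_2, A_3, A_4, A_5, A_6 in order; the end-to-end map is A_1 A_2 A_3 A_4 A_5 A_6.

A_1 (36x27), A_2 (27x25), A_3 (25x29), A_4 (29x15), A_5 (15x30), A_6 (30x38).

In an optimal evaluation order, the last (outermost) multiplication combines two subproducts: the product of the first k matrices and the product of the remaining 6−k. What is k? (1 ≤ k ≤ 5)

4

Adjacent pairs: A_1A_2 = 36·27·25 = 24300; A_2A_3 = 27·25·29 = 19575; A_3A_4 = 25·29·15 = 10875; A_4A_5 = 29·15·30 = 13050; A_5A_6 = 15·30·38 = 17100.
Length 3: A_1..A_3: k=1: 0+19575+36·27·29=47763; k=2: 24300+0+36·25·29=50400 → min 47763 | A_2..A_4: k=2: 0+10875+27·25·15=21000; k=3: 19575+0+27·29·15=31320 → min 21000 | A_3..A_5: k=3: 0+13050+25·29·30=34800; k=4: 10875+0+25·15·30=22125 → min 22125 | A_4..A_6: k=4: 0+17100+29·15·38=33630; k=5: 13050+0+29·30·38=46110 → min 33630.
Length 4: A_1..A_4: k=1: 0+21000+36·27·15=35580; k=2: 24300+10875+36·25·15=48675; k=3: 47763+0+36·29·15=63423 → min 35580 | A_2..A_5: k=2: 0+22125+27·25·30=42375; k=3: 19575+13050+27·29·30=56115; k=4: 21000+0+27·15·30=33150 → min 33150 | A_3..A_6: k=3: 0+33630+25·29·38=61180; k=4: 10875+17100+25·15·38=42225; k=5: 22125+0+25·30·38=50625 → min 42225.
Length 5: A_1..A_5: k=1: 0+33150+36·27·30=62310; k=2: 24300+22125+36·25·30=73425; k=3: 47763+13050+36·29·30=92133; k=4: 35580+0+36·15·30=51780 → min 51780 | A_2..A_6: k=2: 0+42225+27·25·38=67875; k=3: 19575+33630+27·29·38=82959; k=4: 21000+17100+27·15·38=53490; k=5: 33150+0+27·30·38=63930 → min 53490.
Top-level splits: k=1: (A_1..A_1)·(A_2..A_6) → 0+53490+36·27·38 = 90426; k=2: (A_1..A_2)·(A_3..A_6) → 24300+42225+36·25·38 = 100725; k=3: (A_1..A_3)·(A_4..A_6) → 47763+33630+36·29·38 = 121065; k=4: (A_1..A_4)·(A_5..A_6) → 35580+17100+36·15·38 = 73200; k=5: (A_1..A_5)·(A_6..A_6) → 51780+0+36·30·38 = 92820.
Best split is after A_4, i.e. k = 4.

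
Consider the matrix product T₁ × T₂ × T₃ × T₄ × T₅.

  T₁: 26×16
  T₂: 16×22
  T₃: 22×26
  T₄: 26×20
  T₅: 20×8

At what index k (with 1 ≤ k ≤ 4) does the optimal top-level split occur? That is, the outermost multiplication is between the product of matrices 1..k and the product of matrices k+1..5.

Adjacent pairs: T₁T₂ = 26·16·22 = 9152; T₂T₃ = 16·22·26 = 9152; T₃T₄ = 22·26·20 = 11440; T₄T₅ = 26·20·8 = 4160.
Length 3: T₁..T₃: k=1: 0+9152+26·16·26=19968; k=2: 9152+0+26·22·26=24024 → min 19968 | T₂..T₄: k=2: 0+11440+16·22·20=18480; k=3: 9152+0+16·26·20=17472 → min 17472 | T₃..T₅: k=3: 0+4160+22·26·8=8736; k=4: 11440+0+22·20·8=14960 → min 8736.
Length 4: T₁..T₄: k=1: 0+17472+26·16·20=25792; k=2: 9152+11440+26·22·20=32032; k=3: 19968+0+26·26·20=33488 → min 25792 | T₂..T₅: k=2: 0+8736+16·22·8=11552; k=3: 9152+4160+16·26·8=16640; k=4: 17472+0+16·20·8=20032 → min 11552.
Top-level splits: k=1: (T₁..T₁)·(T₂..T₅) → 0+11552+26·16·8 = 14880; k=2: (T₁..T₂)·(T₃..T₅) → 9152+8736+26·22·8 = 22464; k=3: (T₁..T₃)·(T₄..T₅) → 19968+4160+26·26·8 = 29536; k=4: (T₁..T₄)·(T₅..T₅) → 25792+0+26·20·8 = 29952.
Best split is after T₁, i.e. k = 1.

1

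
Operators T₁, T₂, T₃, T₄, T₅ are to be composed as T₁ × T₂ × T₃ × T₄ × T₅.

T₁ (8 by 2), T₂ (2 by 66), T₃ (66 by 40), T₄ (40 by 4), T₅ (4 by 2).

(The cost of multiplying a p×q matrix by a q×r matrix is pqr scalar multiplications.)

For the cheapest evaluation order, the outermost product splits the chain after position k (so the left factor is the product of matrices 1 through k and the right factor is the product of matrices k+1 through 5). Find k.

Adjacent pairs: T₁T₂ = 8·2·66 = 1056; T₂T₃ = 2·66·40 = 5280; T₃T₄ = 66·40·4 = 10560; T₄T₅ = 40·4·2 = 320.
Length 3: T₁..T₃: k=1: 0+5280+8·2·40=5920; k=2: 1056+0+8·66·40=22176 → min 5920 | T₂..T₄: k=2: 0+10560+2·66·4=11088; k=3: 5280+0+2·40·4=5600 → min 5600 | T₃..T₅: k=3: 0+320+66·40·2=5600; k=4: 10560+0+66·4·2=11088 → min 5600.
Length 4: T₁..T₄: k=1: 0+5600+8·2·4=5664; k=2: 1056+10560+8·66·4=13728; k=3: 5920+0+8·40·4=7200 → min 5664 | T₂..T₅: k=2: 0+5600+2·66·2=5864; k=3: 5280+320+2·40·2=5760; k=4: 5600+0+2·4·2=5616 → min 5616.
Top-level splits: k=1: (T₁..T₁)·(T₂..T₅) → 0+5616+8·2·2 = 5648; k=2: (T₁..T₂)·(T₃..T₅) → 1056+5600+8·66·2 = 7712; k=3: (T₁..T₃)·(T₄..T₅) → 5920+320+8·40·2 = 6880; k=4: (T₁..T₄)·(T₅..T₅) → 5664+0+8·4·2 = 5728.
Best split is after T₁, i.e. k = 1.

1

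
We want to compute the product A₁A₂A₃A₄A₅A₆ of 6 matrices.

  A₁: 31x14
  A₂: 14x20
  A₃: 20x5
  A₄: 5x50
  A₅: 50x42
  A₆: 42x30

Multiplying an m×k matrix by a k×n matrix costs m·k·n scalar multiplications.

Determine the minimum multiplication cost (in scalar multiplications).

25020

Adjacent pairs: A₁A₂ = 31·14·20 = 8680; A₂A₃ = 14·20·5 = 1400; A₃A₄ = 20·5·50 = 5000; A₄A₅ = 5·50·42 = 10500; A₅A₆ = 50·42·30 = 63000.
Length 3: A₁..A₃: k=1: 0+1400+31·14·5=3570; k=2: 8680+0+31·20·5=11780 → min 3570 | A₂..A₄: k=2: 0+5000+14·20·50=19000; k=3: 1400+0+14·5·50=4900 → min 4900 | A₃..A₅: k=3: 0+10500+20·5·42=14700; k=4: 5000+0+20·50·42=47000 → min 14700 | A₄..A₆: k=4: 0+63000+5·50·30=70500; k=5: 10500+0+5·42·30=16800 → min 16800.
Length 4: A₁..A₄: k=1: 0+4900+31·14·50=26600; k=2: 8680+5000+31·20·50=44680; k=3: 3570+0+31·5·50=11320 → min 11320 | A₂..A₅: k=2: 0+14700+14·20·42=26460; k=3: 1400+10500+14·5·42=14840; k=4: 4900+0+14·50·42=34300 → min 14840 | A₃..A₆: k=3: 0+16800+20·5·30=19800; k=4: 5000+63000+20·50·30=98000; k=5: 14700+0+20·42·30=39900 → min 19800.
Length 5: A₁..A₅: k=1: 0+14840+31·14·42=33068; k=2: 8680+14700+31·20·42=49420; k=3: 3570+10500+31·5·42=20580; k=4: 11320+0+31·50·42=76420 → min 20580 | A₂..A₆: k=2: 0+19800+14·20·30=28200; k=3: 1400+16800+14·5·30=20300; k=4: 4900+63000+14·50·30=88900; k=5: 14840+0+14·42·30=32480 → min 20300.
Length 6: A₁..A₆: k=1: 0+20300+31·14·30=33320; k=2: 8680+19800+31·20·30=47080; k=3: 3570+16800+31·5·30=25020; k=4: 11320+63000+31·50·30=120820; k=5: 20580+0+31·42·30=59640 → min 25020.
Optimal order: ((A₁(A₂A₃))((A₄A₅)A₆)) with cost 25020.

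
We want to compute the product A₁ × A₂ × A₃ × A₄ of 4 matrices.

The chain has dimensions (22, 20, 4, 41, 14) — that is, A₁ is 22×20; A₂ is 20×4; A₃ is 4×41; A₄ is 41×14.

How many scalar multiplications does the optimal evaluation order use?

Adjacent pairs: A₁A₂ = 22·20·4 = 1760; A₂A₃ = 20·4·41 = 3280; A₃A₄ = 4·41·14 = 2296.
Length 3: A₁..A₃: k=1: 0+3280+22·20·41=21320; k=2: 1760+0+22·4·41=5368 → min 5368 | A₂..A₄: k=2: 0+2296+20·4·14=3416; k=3: 3280+0+20·41·14=14760 → min 3416.
Length 4: A₁..A₄: k=1: 0+3416+22·20·14=9576; k=2: 1760+2296+22·4·14=5288; k=3: 5368+0+22·41·14=17996 → min 5288.
Optimal order: ((A₁ × A₂) × (A₃ × A₄)) with cost 5288.

5288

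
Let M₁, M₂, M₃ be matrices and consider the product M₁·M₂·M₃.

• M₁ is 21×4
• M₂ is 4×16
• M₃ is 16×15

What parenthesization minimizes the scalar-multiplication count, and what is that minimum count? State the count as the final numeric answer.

2220

(M₁·(M₂·M₃)): cost 2220.
((M₁·M₂)·M₃): cost 6384.
Optimal: (M₁·(M₂·M₃)) with cost 2220.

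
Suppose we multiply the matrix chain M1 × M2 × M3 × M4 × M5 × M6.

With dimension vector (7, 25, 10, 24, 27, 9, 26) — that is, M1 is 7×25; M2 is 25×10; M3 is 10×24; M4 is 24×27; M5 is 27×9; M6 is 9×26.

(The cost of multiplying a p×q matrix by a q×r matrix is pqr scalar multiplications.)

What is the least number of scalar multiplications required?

Adjacent pairs: M1M2 = 7·25·10 = 1750; M2M3 = 25·10·24 = 6000; M3M4 = 10·24·27 = 6480; M4M5 = 24·27·9 = 5832; M5M6 = 27·9·26 = 6318.
Length 3: M1..M3: k=1: 0+6000+7·25·24=10200; k=2: 1750+0+7·10·24=3430 → min 3430 | M2..M4: k=2: 0+6480+25·10·27=13230; k=3: 6000+0+25·24·27=22200 → min 13230 | M3..M5: k=3: 0+5832+10·24·9=7992; k=4: 6480+0+10·27·9=8910 → min 7992 | M4..M6: k=4: 0+6318+24·27·26=23166; k=5: 5832+0+24·9·26=11448 → min 11448.
Length 4: M1..M4: k=1: 0+13230+7·25·27=17955; k=2: 1750+6480+7·10·27=10120; k=3: 3430+0+7·24·27=7966 → min 7966 | M2..M5: k=2: 0+7992+25·10·9=10242; k=3: 6000+5832+25·24·9=17232; k=4: 13230+0+25·27·9=19305 → min 10242 | M3..M6: k=3: 0+11448+10·24·26=17688; k=4: 6480+6318+10·27·26=19818; k=5: 7992+0+10·9·26=10332 → min 10332.
Length 5: M1..M5: k=1: 0+10242+7·25·9=11817; k=2: 1750+7992+7·10·9=10372; k=3: 3430+5832+7·24·9=10774; k=4: 7966+0+7·27·9=9667 → min 9667 | M2..M6: k=2: 0+10332+25·10·26=16832; k=3: 6000+11448+25·24·26=33048; k=4: 13230+6318+25·27·26=37098; k=5: 10242+0+25·9·26=16092 → min 16092.
Length 6: M1..M6: k=1: 0+16092+7·25·26=20642; k=2: 1750+10332+7·10·26=13902; k=3: 3430+11448+7·24·26=19246; k=4: 7966+6318+7·27·26=19198; k=5: 9667+0+7·9·26=11305 → min 11305.
Optimal order: (((((M1 × M2) × M3) × M4) × M5) × M6) with cost 11305.

11305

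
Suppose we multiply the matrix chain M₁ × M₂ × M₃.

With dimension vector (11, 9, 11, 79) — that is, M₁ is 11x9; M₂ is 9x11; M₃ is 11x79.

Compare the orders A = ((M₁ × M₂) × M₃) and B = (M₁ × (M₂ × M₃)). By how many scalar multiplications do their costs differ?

Order A = ((M₁ × M₂) × M₃): (M₁ × M₂): 11×9 by 9×11 → 11×11, cost 11·9·11 = 1089; ((M₁ × M₂) × M₃): 11×11 by 11×79 → 11×79, cost 11·11·79 = 9559; cumulative 10648. Total 10648.
Order B = (M₁ × (M₂ × M₃)): (M₂ × M₃): 9×11 by 11×79 → 9×79, cost 9·11·79 = 7821; (M₁ × (M₂ × M₃)): 11×9 by 9×79 → 11×79, cost 11·9·79 = 7821; cumulative 15642. Total 15642.
Difference: |10648 − 15642| = 4994.

4994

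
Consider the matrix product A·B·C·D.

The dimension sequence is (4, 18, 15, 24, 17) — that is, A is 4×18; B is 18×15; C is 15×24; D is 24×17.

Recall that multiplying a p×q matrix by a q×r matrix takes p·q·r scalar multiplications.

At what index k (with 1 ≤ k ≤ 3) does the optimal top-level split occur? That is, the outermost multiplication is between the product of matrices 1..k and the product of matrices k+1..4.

3

Adjacent pairs: AB = 4·18·15 = 1080; BC = 18·15·24 = 6480; CD = 15·24·17 = 6120.
Length 3: A..C: k=1: 0+6480+4·18·24=8208; k=2: 1080+0+4·15·24=2520 → min 2520 | B..D: k=2: 0+6120+18·15·17=10710; k=3: 6480+0+18·24·17=13824 → min 10710.
Top-level splits: k=1: (A..A)·(B..D) → 0+10710+4·18·17 = 11934; k=2: (A..B)·(C..D) → 1080+6120+4·15·17 = 8220; k=3: (A..C)·(D..D) → 2520+0+4·24·17 = 4152.
Best split is after C, i.e. k = 3.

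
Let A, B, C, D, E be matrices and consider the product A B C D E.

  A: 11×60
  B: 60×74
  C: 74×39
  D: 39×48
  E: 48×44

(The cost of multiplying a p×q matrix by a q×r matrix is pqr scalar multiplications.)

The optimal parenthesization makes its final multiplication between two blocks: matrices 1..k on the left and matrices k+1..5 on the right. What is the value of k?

Adjacent pairs: AB = 11·60·74 = 48840; BC = 60·74·39 = 173160; CD = 74·39·48 = 138528; DE = 39·48·44 = 82368.
Length 3: A..C: k=1: 0+173160+11·60·39=198900; k=2: 48840+0+11·74·39=80586 → min 80586 | B..D: k=2: 0+138528+60·74·48=351648; k=3: 173160+0+60·39·48=285480 → min 285480 | C..E: k=3: 0+82368+74·39·44=209352; k=4: 138528+0+74·48·44=294816 → min 209352.
Length 4: A..D: k=1: 0+285480+11·60·48=317160; k=2: 48840+138528+11·74·48=226440; k=3: 80586+0+11·39·48=101178 → min 101178 | B..E: k=2: 0+209352+60·74·44=404712; k=3: 173160+82368+60·39·44=358488; k=4: 285480+0+60·48·44=412200 → min 358488.
Top-level splits: k=1: (A..A)·(B..E) → 0+358488+11·60·44 = 387528; k=2: (A..B)·(C..E) → 48840+209352+11·74·44 = 294008; k=3: (A..C)·(D..E) → 80586+82368+11·39·44 = 181830; k=4: (A..D)·(E..E) → 101178+0+11·48·44 = 124410.
Best split is after D, i.e. k = 4.

4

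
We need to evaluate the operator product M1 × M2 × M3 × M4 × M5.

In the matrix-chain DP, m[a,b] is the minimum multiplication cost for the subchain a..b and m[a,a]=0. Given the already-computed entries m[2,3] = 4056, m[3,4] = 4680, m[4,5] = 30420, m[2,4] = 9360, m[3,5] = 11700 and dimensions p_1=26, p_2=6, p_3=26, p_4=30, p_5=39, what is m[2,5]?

m[2,5] = min over k∈[2,4] of m[2,k]+m[k+1,5]+p_{1}·p_k·p_{5}.
k=2: 0 + 11700 + 26·6·39 = 17784; k=3: 4056 + 30420 + 26·26·39 = 60840; k=4: 9360 + 0 + 26·30·39 = 39780.
Minimum: 17784 at k=2.

17784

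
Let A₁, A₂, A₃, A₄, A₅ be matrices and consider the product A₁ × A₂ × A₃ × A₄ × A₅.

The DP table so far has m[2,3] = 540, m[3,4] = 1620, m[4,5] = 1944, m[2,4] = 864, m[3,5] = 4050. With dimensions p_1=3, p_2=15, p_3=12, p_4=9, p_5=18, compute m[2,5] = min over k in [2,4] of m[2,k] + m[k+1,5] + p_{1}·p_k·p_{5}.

1350

m[2,5] = min over k∈[2,4] of m[2,k]+m[k+1,5]+p_{1}·p_k·p_{5}.
k=2: 0 + 4050 + 3·15·18 = 4860; k=3: 540 + 1944 + 3·12·18 = 3132; k=4: 864 + 0 + 3·9·18 = 1350.
Minimum: 1350 at k=4.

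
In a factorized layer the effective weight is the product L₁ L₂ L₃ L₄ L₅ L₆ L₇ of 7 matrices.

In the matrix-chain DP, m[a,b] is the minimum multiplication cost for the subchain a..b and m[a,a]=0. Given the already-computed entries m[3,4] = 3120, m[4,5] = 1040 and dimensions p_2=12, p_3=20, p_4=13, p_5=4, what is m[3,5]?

m[3,5] = min over k∈[3,4] of m[3,k]+m[k+1,5]+p_{2}·p_k·p_{5}.
k=3: 0 + 1040 + 12·20·4 = 2000; k=4: 3120 + 0 + 12·13·4 = 3744.
Minimum: 2000 at k=3.

2000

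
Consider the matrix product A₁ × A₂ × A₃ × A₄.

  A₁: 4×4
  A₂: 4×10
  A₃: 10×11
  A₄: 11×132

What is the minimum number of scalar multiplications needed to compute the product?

6408

Adjacent pairs: A₁A₂ = 4·4·10 = 160; A₂A₃ = 4·10·11 = 440; A₃A₄ = 10·11·132 = 14520.
Length 3: A₁..A₃: k=1: 0+440+4·4·11=616; k=2: 160+0+4·10·11=600 → min 600 | A₂..A₄: k=2: 0+14520+4·10·132=19800; k=3: 440+0+4·11·132=6248 → min 6248.
Length 4: A₁..A₄: k=1: 0+6248+4·4·132=8360; k=2: 160+14520+4·10·132=19960; k=3: 600+0+4·11·132=6408 → min 6408.
Optimal order: (((A₁ × A₂) × A₃) × A₄) with cost 6408.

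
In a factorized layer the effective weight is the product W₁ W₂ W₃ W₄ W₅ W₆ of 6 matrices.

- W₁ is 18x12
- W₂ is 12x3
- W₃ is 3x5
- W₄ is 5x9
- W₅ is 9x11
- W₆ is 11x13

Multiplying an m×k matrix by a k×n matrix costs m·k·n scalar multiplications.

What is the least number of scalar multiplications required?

2211

Adjacent pairs: W₁W₂ = 18·12·3 = 648; W₂W₃ = 12·3·5 = 180; W₃W₄ = 3·5·9 = 135; W₄W₅ = 5·9·11 = 495; W₅W₆ = 9·11·13 = 1287.
Length 3: W₁..W₃: k=1: 0+180+18·12·5=1260; k=2: 648+0+18·3·5=918 → min 918 | W₂..W₄: k=2: 0+135+12·3·9=459; k=3: 180+0+12·5·9=720 → min 459 | W₃..W₅: k=3: 0+495+3·5·11=660; k=4: 135+0+3·9·11=432 → min 432 | W₄..W₆: k=4: 0+1287+5·9·13=1872; k=5: 495+0+5·11·13=1210 → min 1210.
Length 4: W₁..W₄: k=1: 0+459+18·12·9=2403; k=2: 648+135+18·3·9=1269; k=3: 918+0+18·5·9=1728 → min 1269 | W₂..W₅: k=2: 0+432+12·3·11=828; k=3: 180+495+12·5·11=1335; k=4: 459+0+12·9·11=1647 → min 828 | W₃..W₆: k=3: 0+1210+3·5·13=1405; k=4: 135+1287+3·9·13=1773; k=5: 432+0+3·11·13=861 → min 861.
Length 5: W₁..W₅: k=1: 0+828+18·12·11=3204; k=2: 648+432+18·3·11=1674; k=3: 918+495+18·5·11=2403; k=4: 1269+0+18·9·11=3051 → min 1674 | W₂..W₆: k=2: 0+861+12·3·13=1329; k=3: 180+1210+12·5·13=2170; k=4: 459+1287+12·9·13=3150; k=5: 828+0+12·11·13=2544 → min 1329.
Length 6: W₁..W₆: k=1: 0+1329+18·12·13=4137; k=2: 648+861+18·3·13=2211; k=3: 918+1210+18·5·13=3298; k=4: 1269+1287+18·9·13=4662; k=5: 1674+0+18·11·13=4248 → min 2211.
Optimal order: ((W₁ W₂) (((W₃ W₄) W₅) W₆)) with cost 2211.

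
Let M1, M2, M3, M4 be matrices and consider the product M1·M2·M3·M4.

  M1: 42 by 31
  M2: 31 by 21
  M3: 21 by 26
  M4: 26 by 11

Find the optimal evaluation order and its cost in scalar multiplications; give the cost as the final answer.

Adjacent pairs: M1M2 = 42·31·21 = 27342; M2M3 = 31·21·26 = 16926; M3M4 = 21·26·11 = 6006.
Length 3: M1..M3: k=1: 0+16926+42·31·26=50778; k=2: 27342+0+42·21·26=50274 → min 50274 | M2..M4: k=2: 0+6006+31·21·11=13167; k=3: 16926+0+31·26·11=25792 → min 13167.
Length 4: M1..M4: k=1: 0+13167+42·31·11=27489; k=2: 27342+6006+42·21·11=43050; k=3: 50274+0+42·26·11=62286 → min 27489.
Optimal parenthesization: (M1·(M2·(M3·M4))) with cost 27489.

27489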